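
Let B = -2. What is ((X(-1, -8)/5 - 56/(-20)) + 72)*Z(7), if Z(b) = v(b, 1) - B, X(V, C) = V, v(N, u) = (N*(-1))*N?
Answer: -17531/5 ≈ -3506.2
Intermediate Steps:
v(N, u) = -N² (v(N, u) = (-N)*N = -N²)
Z(b) = 2 - b² (Z(b) = -b² - 1*(-2) = -b² + 2 = 2 - b²)
((X(-1, -8)/5 - 56/(-20)) + 72)*Z(7) = ((-1/5 - 56/(-20)) + 72)*(2 - 1*7²) = ((-1*⅕ - 56*(-1/20)) + 72)*(2 - 1*49) = ((-⅕ + 14/5) + 72)*(2 - 49) = (13/5 + 72)*(-47) = (373/5)*(-47) = -17531/5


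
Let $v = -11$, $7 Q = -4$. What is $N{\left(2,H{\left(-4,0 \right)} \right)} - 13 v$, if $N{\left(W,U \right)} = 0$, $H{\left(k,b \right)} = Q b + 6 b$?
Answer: $143$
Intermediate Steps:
$Q = - \frac{4}{7}$ ($Q = \frac{1}{7} \left(-4\right) = - \frac{4}{7} \approx -0.57143$)
$H{\left(k,b \right)} = \frac{38 b}{7}$ ($H{\left(k,b \right)} = - \frac{4 b}{7} + 6 b = \frac{38 b}{7}$)
$N{\left(2,H{\left(-4,0 \right)} \right)} - 13 v = 0 - -143 = 0 + 143 = 143$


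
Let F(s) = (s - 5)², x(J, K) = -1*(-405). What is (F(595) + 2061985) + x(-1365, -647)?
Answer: 2410490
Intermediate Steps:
x(J, K) = 405
F(s) = (-5 + s)²
(F(595) + 2061985) + x(-1365, -647) = ((-5 + 595)² + 2061985) + 405 = (590² + 2061985) + 405 = (348100 + 2061985) + 405 = 2410085 + 405 = 2410490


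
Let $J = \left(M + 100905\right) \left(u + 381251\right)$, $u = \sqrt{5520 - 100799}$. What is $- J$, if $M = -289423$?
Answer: $71872676018 + 188518 i \sqrt{95279} \approx 7.1873 \cdot 10^{10} + 5.819 \cdot 10^{7} i$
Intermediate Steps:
$u = i \sqrt{95279}$ ($u = \sqrt{-95279} = i \sqrt{95279} \approx 308.67 i$)
$J = -71872676018 - 188518 i \sqrt{95279}$ ($J = \left(-289423 + 100905\right) \left(i \sqrt{95279} + 381251\right) = - 188518 \left(381251 + i \sqrt{95279}\right) = -71872676018 - 188518 i \sqrt{95279} \approx -7.1873 \cdot 10^{10} - 5.819 \cdot 10^{7} i$)
$- J = - (-71872676018 - 188518 i \sqrt{95279}) = 71872676018 + 188518 i \sqrt{95279}$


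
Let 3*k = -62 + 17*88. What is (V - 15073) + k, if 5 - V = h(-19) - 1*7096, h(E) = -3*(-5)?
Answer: -7509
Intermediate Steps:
h(E) = 15
k = 478 (k = (-62 + 17*88)/3 = (-62 + 1496)/3 = (1/3)*1434 = 478)
V = 7086 (V = 5 - (15 - 1*7096) = 5 - (15 - 7096) = 5 - 1*(-7081) = 5 + 7081 = 7086)
(V - 15073) + k = (7086 - 15073) + 478 = -7987 + 478 = -7509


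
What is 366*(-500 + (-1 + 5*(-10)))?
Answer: -201666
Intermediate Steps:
366*(-500 + (-1 + 5*(-10))) = 366*(-500 + (-1 - 50)) = 366*(-500 - 51) = 366*(-551) = -201666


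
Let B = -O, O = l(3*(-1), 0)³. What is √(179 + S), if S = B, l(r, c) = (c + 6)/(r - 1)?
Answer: √2918/4 ≈ 13.505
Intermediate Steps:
l(r, c) = (6 + c)/(-1 + r)
O = -27/8 (O = ((6 + 0)/(-1 + 3*(-1)))³ = (6/(-1 - 3))³ = (6/(-4))³ = (-¼*6)³ = (-3/2)³ = -27/8 ≈ -3.3750)
B = 27/8 (B = -1*(-27/8) = 27/8 ≈ 3.3750)
S = 27/8 ≈ 3.3750
√(179 + S) = √(179 + 27/8) = √(1459/8) = √2918/4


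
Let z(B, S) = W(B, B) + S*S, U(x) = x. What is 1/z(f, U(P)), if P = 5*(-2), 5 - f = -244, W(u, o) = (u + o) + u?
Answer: 1/847 ≈ 0.0011806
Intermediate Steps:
W(u, o) = o + 2*u (W(u, o) = (o + u) + u = o + 2*u)
f = 249 (f = 5 - 1*(-244) = 5 + 244 = 249)
P = -10
z(B, S) = S² + 3*B (z(B, S) = (B + 2*B) + S*S = 3*B + S² = S² + 3*B)
1/z(f, U(P)) = 1/((-10)² + 3*249) = 1/(100 + 747) = 1/847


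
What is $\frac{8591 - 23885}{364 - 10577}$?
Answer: $\frac{15294}{10213} \approx 1.4975$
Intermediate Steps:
$\frac{8591 - 23885}{364 - 10577} = - \frac{15294}{-10213} = \left(-15294\right) \left(- \frac{1}{10213}\right) = \frac{15294}{10213}$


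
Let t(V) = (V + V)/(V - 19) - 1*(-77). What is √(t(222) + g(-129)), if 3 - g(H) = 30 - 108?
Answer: √6601154/203 ≈ 12.657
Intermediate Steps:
g(H) = 81 (g(H) = 3 - (30 - 108) = 3 - 1*(-78) = 3 + 78 = 81)
t(V) = 77 + 2*V/(-19 + V) (t(V) = (2*V)/(-19 + V) + 77 = 2*V/(-19 + V) + 77 = 77 + 2*V/(-19 + V))
√(t(222) + g(-129)) = √((-1463 + 79*222)/(-19 + 222) + 81) = √((-1463 + 17538)/203 + 81) = √((1/203)*16075 + 81) = √(16075/203 + 81) = √(32518/203) = √6601154/203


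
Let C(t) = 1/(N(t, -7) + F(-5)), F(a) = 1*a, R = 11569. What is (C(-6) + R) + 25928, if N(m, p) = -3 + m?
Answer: 524957/14 ≈ 37497.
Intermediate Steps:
F(a) = a
C(t) = 1/(-8 + t) (C(t) = 1/((-3 + t) - 5) = 1/(-8 + t))
(C(-6) + R) + 25928 = (1/(-8 - 6) + 11569) + 25928 = (1/(-14) + 11569) + 25928 = (-1/14 + 11569) + 25928 = 161965/14 + 25928 = 524957/14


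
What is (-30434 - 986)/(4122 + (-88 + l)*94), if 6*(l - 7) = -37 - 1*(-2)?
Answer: 94260/12121 ≈ 7.7766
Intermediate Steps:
l = 7/6 (l = 7 + (-37 - 1*(-2))/6 = 7 + (-37 + 2)/6 = 7 + (⅙)*(-35) = 7 - 35/6 = 7/6 ≈ 1.1667)
(-30434 - 986)/(4122 + (-88 + l)*94) = (-30434 - 986)/(4122 + (-88 + 7/6)*94) = -31420/(4122 - 521/6*94) = -31420/(4122 - 24487/3) = -31420/(-12121/3) = -31420*(-3/12121) = 94260/12121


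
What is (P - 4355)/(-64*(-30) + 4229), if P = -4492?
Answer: -8847/6149 ≈ -1.4388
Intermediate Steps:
(P - 4355)/(-64*(-30) + 4229) = (-4492 - 4355)/(-64*(-30) + 4229) = -8847/(1920 + 4229) = -8847/6149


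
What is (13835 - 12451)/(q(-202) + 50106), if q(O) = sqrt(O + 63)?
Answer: 69346704/2510611375 - 1384*I*sqrt(139)/2510611375 ≈ 0.027621 - 6.4993e-6*I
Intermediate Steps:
q(O) = sqrt(63 + O)
(13835 - 12451)/(q(-202) + 50106) = (13835 - 12451)/(sqrt(63 - 202) + 50106) = 1384/(sqrt(-139) + 50106) = 1384/(I*sqrt(139) + 50106) = 1384/(50106 + I*sqrt(139))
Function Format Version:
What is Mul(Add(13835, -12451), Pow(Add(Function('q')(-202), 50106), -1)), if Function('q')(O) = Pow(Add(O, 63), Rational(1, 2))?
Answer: Add(Rational(69346704, 2510611375), Mul(Rational(-1384, 2510611375), I, Pow(139, Rational(1, 2)))) ≈ Add(0.027621, Mul(-6.4993e-6, I))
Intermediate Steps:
Function('q')(O) = Pow(Add(63, O), Rational(1, 2))
Mul(Add(13835, -12451), Pow(Add(Function('q')(-202), 50106), -1)) = Mul(Add(13835, -12451), Pow(Add(Pow(Add(63, -202), Rational(1, 2)), 50106), -1)) = Mul(1384, Pow(Add(Pow(-139, Rational(1, 2)), 50106), -1)) = Mul(1384, Pow(Add(Mul(I, Pow(139, Rational(1, 2))), 50106), -1)) = Mul(1384, Pow(Add(50106, Mul(I, Pow(139, Rational(1, 2)))), -1))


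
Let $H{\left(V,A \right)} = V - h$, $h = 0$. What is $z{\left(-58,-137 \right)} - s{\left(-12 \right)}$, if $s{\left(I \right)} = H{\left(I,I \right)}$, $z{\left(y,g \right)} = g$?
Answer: $-125$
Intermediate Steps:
$H{\left(V,A \right)} = V$ ($H{\left(V,A \right)} = V - 0 = V + 0 = V$)
$s{\left(I \right)} = I$
$z{\left(-58,-137 \right)} - s{\left(-12 \right)} = -137 - -12 = -137 + 12 = -125$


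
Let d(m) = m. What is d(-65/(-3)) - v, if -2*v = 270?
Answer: 470/3 ≈ 156.67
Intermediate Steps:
v = -135 (v = -½*270 = -135)
d(-65/(-3)) - v = -65/(-3) - 1*(-135) = -65*(-⅓) + 135 = 65/3 + 135 = 470/3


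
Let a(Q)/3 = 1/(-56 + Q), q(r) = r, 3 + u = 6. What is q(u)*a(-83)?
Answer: -9/139 ≈ -0.064748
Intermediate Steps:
u = 3 (u = -3 + 6 = 3)
a(Q) = 3/(-56 + Q)
q(u)*a(-83) = 3*(3/(-56 - 83)) = 3*(3/(-139)) = 3*(3*(-1/139)) = 3*(-3/139) = -9/139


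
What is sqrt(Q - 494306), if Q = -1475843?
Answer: I*sqrt(1970149) ≈ 1403.6*I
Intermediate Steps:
sqrt(Q - 494306) = sqrt(-1475843 - 494306) = sqrt(-1970149) = I*sqrt(1970149)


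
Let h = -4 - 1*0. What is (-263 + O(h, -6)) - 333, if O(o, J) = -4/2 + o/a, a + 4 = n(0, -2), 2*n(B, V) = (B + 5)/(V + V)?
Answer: -22094/37 ≈ -597.13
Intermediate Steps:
h = -4 (h = -4 + 0 = -4)
n(B, V) = (5 + B)/(4*V) (n(B, V) = ((B + 5)/(V + V))/2 = ((5 + B)/((2*V)))/2 = ((5 + B)*(1/(2*V)))/2 = ((5 + B)/(2*V))/2 = (5 + B)/(4*V))
a = -37/8 (a = -4 + (¼)*(5 + 0)/(-2) = -4 + (¼)*(-½)*5 = -4 - 5/8 = -37/8 ≈ -4.6250)
O(o, J) = -2 - 8*o/37 (O(o, J) = -4/2 + o/(-37/8) = -4*½ + o*(-8/37) = -2 - 8*o/37)
(-263 + O(h, -6)) - 333 = (-263 + (-2 - 8/37*(-4))) - 333 = (-263 + (-2 + 32/37)) - 333 = (-263 - 42/37) - 333 = -9773/37 - 333 = -22094/37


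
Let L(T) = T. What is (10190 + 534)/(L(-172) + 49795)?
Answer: 1532/7089 ≈ 0.21611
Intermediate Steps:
(10190 + 534)/(L(-172) + 49795) = (10190 + 534)/(-172 + 49795) = 10724/49623 = 10724*(1/49623) = 1532/7089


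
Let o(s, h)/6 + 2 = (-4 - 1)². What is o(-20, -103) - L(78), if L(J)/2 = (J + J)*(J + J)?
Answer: -48534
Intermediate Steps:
o(s, h) = 138 (o(s, h) = -12 + 6*(-4 - 1)² = -12 + 6*(-5)² = -12 + 6*25 = -12 + 150 = 138)
L(J) = 8*J² (L(J) = 2*((J + J)*(J + J)) = 2*((2*J)*(2*J)) = 2*(4*J²) = 8*J²)
o(-20, -103) - L(78) = 138 - 8*78² = 138 - 8*6084 = 138 - 1*48672 = 138 - 48672 = -48534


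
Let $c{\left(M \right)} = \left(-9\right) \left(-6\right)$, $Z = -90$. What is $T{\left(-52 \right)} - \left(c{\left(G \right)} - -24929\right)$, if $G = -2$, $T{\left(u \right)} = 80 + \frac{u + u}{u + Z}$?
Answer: $- \frac{1768061}{71} \approx -24902.0$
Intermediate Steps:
$T{\left(u \right)} = 80 + \frac{2 u}{-90 + u}$ ($T{\left(u \right)} = 80 + \frac{u + u}{u - 90} = 80 + \frac{2 u}{-90 + u}$)
$c{\left(M \right)} = 54$
$T{\left(-52 \right)} - \left(c{\left(G \right)} - -24929\right) = \frac{2 \left(-3600 + 41 \left(-52\right)\right)}{-90 - 52} - \left(54 - -24929\right) = \frac{2 \left(-3600 - 2132\right)}{-142} - \left(54 + 24929\right) = 2 \left(- \frac{1}{142}\right) \left(-5732\right) - 24983 = \frac{5732}{71} - 24983 = - \frac{1768061}{71}$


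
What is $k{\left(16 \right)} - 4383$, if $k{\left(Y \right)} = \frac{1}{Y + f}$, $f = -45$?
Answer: $- \frac{127108}{29} \approx -4383.0$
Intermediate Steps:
$k{\left(Y \right)} = \frac{1}{-45 + Y}$ ($k{\left(Y \right)} = \frac{1}{Y - 45} = \frac{1}{-45 + Y}$)
$k{\left(16 \right)} - 4383 = \frac{1}{-45 + 16} - 4383 = \frac{1}{-29} - 4383 = - \frac{1}{29} - 4383 = - \frac{127108}{29}$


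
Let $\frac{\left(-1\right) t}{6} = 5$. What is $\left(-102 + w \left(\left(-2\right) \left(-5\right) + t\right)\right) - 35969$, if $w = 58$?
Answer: $-37231$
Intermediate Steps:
$t = -30$ ($t = \left(-6\right) 5 = -30$)
$\left(-102 + w \left(\left(-2\right) \left(-5\right) + t\right)\right) - 35969 = \left(-102 + 58 \left(\left(-2\right) \left(-5\right) - 30\right)\right) - 35969 = \left(-102 + 58 \left(10 - 30\right)\right) - 35969 = \left(-102 + 58 \left(-20\right)\right) - 35969 = \left(-102 - 1160\right) - 35969 = -1262 - 35969 = -37231$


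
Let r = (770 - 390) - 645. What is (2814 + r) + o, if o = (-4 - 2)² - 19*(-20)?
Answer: 2965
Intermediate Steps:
o = 416 (o = (-6)² + 380 = 36 + 380 = 416)
r = -265 (r = 380 - 645 = -265)
(2814 + r) + o = (2814 - 265) + 416 = 2549 + 416 = 2965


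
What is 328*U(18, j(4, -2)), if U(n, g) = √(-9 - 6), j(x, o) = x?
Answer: 328*I*√15 ≈ 1270.3*I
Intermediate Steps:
U(n, g) = I*√15 (U(n, g) = √(-15) = I*√15)
328*U(18, j(4, -2)) = 328*(I*√15) = 328*I*√15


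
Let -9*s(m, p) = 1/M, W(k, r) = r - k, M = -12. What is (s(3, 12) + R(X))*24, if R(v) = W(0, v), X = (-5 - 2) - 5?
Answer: -2590/9 ≈ -287.78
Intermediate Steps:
X = -12 (X = -7 - 5 = -12)
R(v) = v (R(v) = v - 1*0 = v + 0 = v)
s(m, p) = 1/108 (s(m, p) = -⅑/(-12) = -⅑*(-1/12) = 1/108)
(s(3, 12) + R(X))*24 = (1/108 - 12)*24 = -1295/108*24 = -2590/9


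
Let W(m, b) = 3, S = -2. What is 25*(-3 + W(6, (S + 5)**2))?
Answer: 0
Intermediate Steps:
25*(-3 + W(6, (S + 5)**2)) = 25*(-3 + 3) = 25*0 = 0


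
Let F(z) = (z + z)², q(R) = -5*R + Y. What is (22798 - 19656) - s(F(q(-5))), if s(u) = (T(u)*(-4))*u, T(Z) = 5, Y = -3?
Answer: 41862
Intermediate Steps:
q(R) = -3 - 5*R (q(R) = -5*R - 3 = -3 - 5*R)
F(z) = 4*z² (F(z) = (2*z)² = 4*z²)
s(u) = -20*u (s(u) = (5*(-4))*u = -20*u)
(22798 - 19656) - s(F(q(-5))) = (22798 - 19656) - (-20)*4*(-3 - 5*(-5))² = 3142 - (-20)*4*(-3 + 25)² = 3142 - (-20)*4*22² = 3142 - (-20)*4*484 = 3142 - (-20)*1936 = 3142 - 1*(-38720) = 3142 + 38720 = 41862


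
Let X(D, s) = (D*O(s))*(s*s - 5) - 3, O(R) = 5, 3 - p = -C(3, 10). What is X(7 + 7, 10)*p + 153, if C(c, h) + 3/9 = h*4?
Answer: 851275/3 ≈ 2.8376e+5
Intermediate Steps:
C(c, h) = -1/3 + 4*h (C(c, h) = -1/3 + h*4 = -1/3 + 4*h)
p = 128/3 (p = 3 - (-1)*(-1/3 + 4*10) = 3 - (-1)*(-1/3 + 40) = 3 - (-1)*119/3 = 3 - 1*(-119/3) = 3 + 119/3 = 128/3 ≈ 42.667)
X(D, s) = -3 + 5*D*(-5 + s**2) (X(D, s) = (D*5)*(s*s - 5) - 3 = (5*D)*(s**2 - 5) - 3 = (5*D)*(-5 + s**2) - 3 = 5*D*(-5 + s**2) - 3 = -3 + 5*D*(-5 + s**2))
X(7 + 7, 10)*p + 153 = (-3 - 25*(7 + 7) + 5*(7 + 7)*10**2)*(128/3) + 153 = (-3 - 25*14 + 5*14*100)*(128/3) + 153 = (-3 - 350 + 7000)*(128/3) + 153 = 6647*(128/3) + 153 = 850816/3 + 153 = 851275/3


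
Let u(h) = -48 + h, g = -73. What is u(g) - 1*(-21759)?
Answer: 21638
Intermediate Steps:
u(g) - 1*(-21759) = (-48 - 73) - 1*(-21759) = -121 + 21759 = 21638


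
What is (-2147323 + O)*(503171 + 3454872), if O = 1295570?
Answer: -3371274999379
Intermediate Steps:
(-2147323 + O)*(503171 + 3454872) = (-2147323 + 1295570)*(503171 + 3454872) = -851753*3958043 = -3371274999379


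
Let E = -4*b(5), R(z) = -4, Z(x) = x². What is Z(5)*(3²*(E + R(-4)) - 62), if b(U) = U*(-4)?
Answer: 15550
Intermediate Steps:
b(U) = -4*U
E = 80 (E = -(-16)*5 = -4*(-20) = 80)
Z(5)*(3²*(E + R(-4)) - 62) = 5²*(3²*(80 - 4) - 62) = 25*(9*76 - 62) = 25*(684 - 62) = 25*622 = 15550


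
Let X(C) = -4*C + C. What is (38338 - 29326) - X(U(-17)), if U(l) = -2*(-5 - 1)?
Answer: 9048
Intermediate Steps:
U(l) = 12 (U(l) = -2*(-6) = 12)
X(C) = -3*C
(38338 - 29326) - X(U(-17)) = (38338 - 29326) - (-3)*12 = 9012 - 1*(-36) = 9012 + 36 = 9048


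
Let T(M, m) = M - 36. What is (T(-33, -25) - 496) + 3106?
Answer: 2541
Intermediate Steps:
T(M, m) = -36 + M
(T(-33, -25) - 496) + 3106 = ((-36 - 33) - 496) + 3106 = (-69 - 496) + 3106 = -565 + 3106 = 2541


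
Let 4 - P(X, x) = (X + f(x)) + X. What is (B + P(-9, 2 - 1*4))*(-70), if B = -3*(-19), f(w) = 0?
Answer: -5530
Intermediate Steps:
P(X, x) = 4 - 2*X (P(X, x) = 4 - ((X + 0) + X) = 4 - (X + X) = 4 - 2*X)
B = 57
(B + P(-9, 2 - 1*4))*(-70) = (57 + (4 - 2*(-9)))*(-70) = (57 + (4 + 18))*(-70) = (57 + 22)*(-70) = 79*(-70) = -5530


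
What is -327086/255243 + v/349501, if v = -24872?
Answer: -120665287982/89207683743 ≈ -1.3526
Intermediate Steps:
-327086/255243 + v/349501 = -327086/255243 - 24872/349501 = -120665287982/89207683743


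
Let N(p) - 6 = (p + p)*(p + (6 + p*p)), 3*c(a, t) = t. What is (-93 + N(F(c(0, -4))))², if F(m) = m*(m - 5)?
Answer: 984796232161/531441 ≈ 1.8531e+6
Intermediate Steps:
c(a, t) = t/3
F(m) = m*(-5 + m)
N(p) = 6 + 2*p*(6 + p + p²) (N(p) = 6 + (p + p)*(p + (6 + p*p)) = 6 + (2*p)*(p + (6 + p²)) = 6 + (2*p)*(6 + p + p²) = 6 + 2*p*(6 + p + p²))
(-93 + N(F(c(0, -4))))² = (-93 + (6 + 2*(((⅓)*(-4))*(-5 + (⅓)*(-4)))² + 2*(((⅓)*(-4))*(-5 + (⅓)*(-4)))³ + 12*(((⅓)*(-4))*(-5 + (⅓)*(-4)))))² = (-93 + (6 + 2*(-4*(-5 - 4/3)/3)² + 2*(-4*(-5 - 4/3)/3)³ + 12*(-4*(-5 - 4/3)/3)))² = (-93 + (6 + 2*(-4/3*(-19/3))² + 2*(-4/3*(-19/3))³ + 12*(-4/3*(-19/3))))² = (-93 + (6 + 2*(76/9)² + 2*(76/9)³ + 12*(76/9)))² = (-93 + (6 + 2*(5776/81) + 2*(438976/729) + 304/3))² = (-93 + (6 + 11552/81 + 877952/729 + 304/3))² = (-93 + 1060166/729)² = (992369/729)² = 984796232161/531441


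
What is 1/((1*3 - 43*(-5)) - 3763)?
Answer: -1/3545 ≈ -0.00028209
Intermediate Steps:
1/((1*3 - 43*(-5)) - 3763) = 1/((3 + 215) - 3763) = 1/(218 - 3763) = 1/(-3545) = -1/3545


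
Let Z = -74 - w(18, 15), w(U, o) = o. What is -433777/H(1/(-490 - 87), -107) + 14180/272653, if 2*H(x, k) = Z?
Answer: 236542462782/24266117 ≈ 9747.8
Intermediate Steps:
Z = -89 (Z = -74 - 1*15 = -74 - 15 = -89)
H(x, k) = -89/2 (H(x, k) = (½)*(-89) = -89/2)
-433777/H(1/(-490 - 87), -107) + 14180/272653 = -433777/(-89/2) + 14180/272653 = -433777*(-2/89) + 14180*(1/272653) = 867554/89 + 14180/272653 = 236542462782/24266117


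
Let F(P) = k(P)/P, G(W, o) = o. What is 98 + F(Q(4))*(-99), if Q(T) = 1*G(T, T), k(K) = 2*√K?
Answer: -1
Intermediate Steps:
Q(T) = T (Q(T) = 1*T = T)
F(P) = 2/√P (F(P) = (2*√P)/P = 2/√P)
98 + F(Q(4))*(-99) = 98 + (2/√4)*(-99) = 98 + (2*(½))*(-99) = 98 + 1*(-99) = 98 - 99 = -1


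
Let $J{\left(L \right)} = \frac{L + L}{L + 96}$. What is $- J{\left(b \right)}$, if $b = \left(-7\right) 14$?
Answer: $-98$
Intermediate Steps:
$b = -98$
$J{\left(L \right)} = \frac{2 L}{96 + L}$
$- J{\left(b \right)} = - \frac{2 \left(-98\right)}{96 - 98} = - \frac{2 \left(-98\right)}{-2} = - \frac{2 \left(-98\right) \left(-1\right)}{2} = \left(-1\right) 98 = -98$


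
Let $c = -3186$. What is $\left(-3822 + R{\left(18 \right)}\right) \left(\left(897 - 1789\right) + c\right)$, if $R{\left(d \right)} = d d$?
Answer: $14264844$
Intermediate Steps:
$R{\left(d \right)} = d^{2}$
$\left(-3822 + R{\left(18 \right)}\right) \left(\left(897 - 1789\right) + c\right) = \left(-3822 + 18^{2}\right) \left(\left(897 - 1789\right) - 3186\right) = \left(-3822 + 324\right) \left(\left(897 - 1789\right) - 3186\right) = - 3498 \left(-892 - 3186\right) = \left(-3498\right) \left(-4078\right) = 14264844$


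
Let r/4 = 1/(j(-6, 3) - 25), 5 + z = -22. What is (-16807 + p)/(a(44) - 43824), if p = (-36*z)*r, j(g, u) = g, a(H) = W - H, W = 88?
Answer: 104981/271436 ≈ 0.38676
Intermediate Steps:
a(H) = 88 - H
z = -27 (z = -5 - 22 = -27)
r = -4/31 (r = 4/(-6 - 25) = 4/(-31) = 4*(-1/31) = -4/31 ≈ -0.12903)
p = -3888/31 (p = -36*(-27)*(-4/31) = 972*(-4/31) = -3888/31 ≈ -125.42)
(-16807 + p)/(a(44) - 43824) = (-16807 - 3888/31)/((88 - 1*44) - 43824) = -524905/(31*((88 - 44) - 43824)) = -524905/(31*(44 - 43824)) = -524905/31/(-43780) = -524905/31*(-1/43780) = 104981/271436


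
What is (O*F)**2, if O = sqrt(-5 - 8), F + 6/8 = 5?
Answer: -3757/16 ≈ -234.81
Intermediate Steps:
F = 17/4 (F = -3/4 + 5 = 17/4 ≈ 4.2500)
O = I*sqrt(13) (O = sqrt(-13) = I*sqrt(13) ≈ 3.6056*I)
(O*F)**2 = ((I*sqrt(13))*(17/4))**2 = (17*I*sqrt(13)/4)**2 = -3757/16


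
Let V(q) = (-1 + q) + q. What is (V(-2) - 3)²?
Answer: 64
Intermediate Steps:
V(q) = -1 + 2*q
(V(-2) - 3)² = ((-1 + 2*(-2)) - 3)² = ((-1 - 4) - 3)² = (-5 - 3)² = (-8)² = 64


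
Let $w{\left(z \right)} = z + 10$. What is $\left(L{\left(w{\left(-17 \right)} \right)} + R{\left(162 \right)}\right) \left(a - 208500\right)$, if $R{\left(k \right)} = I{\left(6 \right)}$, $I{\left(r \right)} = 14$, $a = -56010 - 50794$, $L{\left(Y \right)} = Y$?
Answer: $-2207128$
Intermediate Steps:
$w{\left(z \right)} = 10 + z$
$a = -106804$
$R{\left(k \right)} = 14$
$\left(L{\left(w{\left(-17 \right)} \right)} + R{\left(162 \right)}\right) \left(a - 208500\right) = \left(\left(10 - 17\right) + 14\right) \left(-106804 - 208500\right) = \left(-7 + 14\right) \left(-315304\right) = 7 \left(-315304\right) = -2207128$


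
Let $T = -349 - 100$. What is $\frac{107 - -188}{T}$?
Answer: $- \frac{295}{449} \approx -0.65702$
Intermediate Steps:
$T = -449$ ($T = -349 - 100 = -449$)
$\frac{107 - -188}{T} = \frac{107 - -188}{-449} = \left(107 + 188\right) \left(- \frac{1}{449}\right) = 295 \left(- \frac{1}{449}\right) = - \frac{295}{449}$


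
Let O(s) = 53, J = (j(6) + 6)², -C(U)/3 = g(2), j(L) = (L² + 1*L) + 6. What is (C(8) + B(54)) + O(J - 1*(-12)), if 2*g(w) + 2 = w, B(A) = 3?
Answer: 56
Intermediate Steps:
j(L) = 6 + L + L² (j(L) = (L² + L) + 6 = (L + L²) + 6 = 6 + L + L²)
g(w) = -1 + w/2
C(U) = 0 (C(U) = -3*(-1 + (½)*2) = -3*(-1 + 1) = -3*0 = 0)
J = 2916 (J = ((6 + 6 + 6²) + 6)² = ((6 + 6 + 36) + 6)² = (48 + 6)² = 54² = 2916)
(C(8) + B(54)) + O(J - 1*(-12)) = (0 + 3) + 53 = 3 + 53 = 56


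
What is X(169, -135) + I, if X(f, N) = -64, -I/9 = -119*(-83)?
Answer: -88957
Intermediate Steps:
I = -88893 (I = -(-1071)*(-83) = -9*9877 = -88893)
X(169, -135) + I = -64 - 88893 = -88957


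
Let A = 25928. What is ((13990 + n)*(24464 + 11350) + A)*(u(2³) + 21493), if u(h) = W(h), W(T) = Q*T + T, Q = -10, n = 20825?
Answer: 26709637930298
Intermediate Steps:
W(T) = -9*T (W(T) = -10*T + T = -9*T)
u(h) = -9*h
((13990 + n)*(24464 + 11350) + A)*(u(2³) + 21493) = ((13990 + 20825)*(24464 + 11350) + 25928)*(-9*2³ + 21493) = (34815*35814 + 25928)*(-9*8 + 21493) = (1246864410 + 25928)*(-72 + 21493) = 1246890338*21421 = 26709637930298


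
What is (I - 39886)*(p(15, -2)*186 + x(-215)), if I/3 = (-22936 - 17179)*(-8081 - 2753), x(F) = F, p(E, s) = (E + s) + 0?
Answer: 2872222590332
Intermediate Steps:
p(E, s) = E + s
I = 1303817730 (I = 3*((-22936 - 17179)*(-8081 - 2753)) = 3*(-40115*(-10834)) = 3*434605910 = 1303817730)
(I - 39886)*(p(15, -2)*186 + x(-215)) = (1303817730 - 39886)*((15 - 2)*186 - 215) = 1303777844*(13*186 - 215) = 1303777844*(2418 - 215) = 1303777844*2203 = 2872222590332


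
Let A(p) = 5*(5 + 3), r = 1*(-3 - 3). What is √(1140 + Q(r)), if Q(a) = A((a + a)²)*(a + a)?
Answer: 2*√165 ≈ 25.690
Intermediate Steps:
r = -6 (r = 1*(-6) = -6)
A(p) = 40 (A(p) = 5*8 = 40)
Q(a) = 80*a (Q(a) = 40*(a + a) = 40*(2*a) = 80*a)
√(1140 + Q(r)) = √(1140 + 80*(-6)) = √(1140 - 480) = √660 = 2*√165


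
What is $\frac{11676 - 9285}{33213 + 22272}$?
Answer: $\frac{797}{18495} \approx 0.043093$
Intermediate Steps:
$\frac{11676 - 9285}{33213 + 22272} = \frac{2391}{55485} = 2391 \cdot \frac{1}{55485} = \frac{797}{18495}$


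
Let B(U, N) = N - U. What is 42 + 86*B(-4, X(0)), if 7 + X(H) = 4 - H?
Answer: 128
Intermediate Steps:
X(H) = -3 - H (X(H) = -7 + (4 - H) = -3 - H)
42 + 86*B(-4, X(0)) = 42 + 86*((-3 - 1*0) - 1*(-4)) = 42 + 86*((-3 + 0) + 4) = 42 + 86*(-3 + 4) = 42 + 86*1 = 42 + 86 = 128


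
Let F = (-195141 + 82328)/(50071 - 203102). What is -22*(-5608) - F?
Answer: 18880239843/153031 ≈ 1.2338e+5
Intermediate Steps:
F = 112813/153031 (F = -112813/(-153031) = -112813*(-1/153031) = 112813/153031 ≈ 0.73719)
-22*(-5608) - F = -22*(-5608) - 1*112813/153031 = 123376 - 112813/153031 = 18880239843/153031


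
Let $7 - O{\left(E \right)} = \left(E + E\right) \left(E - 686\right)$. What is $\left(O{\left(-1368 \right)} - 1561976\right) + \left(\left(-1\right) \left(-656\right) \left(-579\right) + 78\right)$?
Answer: $-7561459$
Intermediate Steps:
$O{\left(E \right)} = 7 - 2 E \left(-686 + E\right)$ ($O{\left(E \right)} = 7 - \left(E + E\right) \left(E - 686\right) = 7 - 2 E \left(-686 + E\right)$)
$\left(O{\left(-1368 \right)} - 1561976\right) + \left(\left(-1\right) \left(-656\right) \left(-579\right) + 78\right) = \left(\left(7 - 2 \left(-1368\right)^{2} + 1372 \left(-1368\right)\right) - 1561976\right) + \left(\left(-1\right) \left(-656\right) \left(-579\right) + 78\right) = \left(\left(7 - 3742848 - 1876896\right) - 1561976\right) + \left(656 \left(-579\right) + 78\right) = \left(\left(7 - 3742848 - 1876896\right) - 1561976\right) + \left(-379824 + 78\right) = \left(-5619737 - 1561976\right) - 379746 = -7181713 - 379746 = -7561459$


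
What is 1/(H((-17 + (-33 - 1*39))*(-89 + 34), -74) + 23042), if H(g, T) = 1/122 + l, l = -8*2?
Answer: 122/2809173 ≈ 4.3429e-5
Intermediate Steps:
l = -16
H(g, T) = -1951/122 (H(g, T) = 1/122 - 16 = -1951/122)
1/(H((-17 + (-33 - 1*39))*(-89 + 34), -74) + 23042) = 1/(-1951/122 + 23042) = 1/(2809173/122) = 122/2809173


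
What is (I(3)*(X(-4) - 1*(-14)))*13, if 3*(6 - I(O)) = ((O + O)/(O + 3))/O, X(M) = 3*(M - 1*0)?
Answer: 1378/9 ≈ 153.11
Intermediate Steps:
X(M) = 3*M (X(M) = 3*(M + 0) = 3*M)
I(O) = 6 - 2/(3*(3 + O)) (I(O) = 6 - (O + O)/(O + 3)/(3*O) = 6 - (2*O)/(3 + O)/(3*O) = 6 - 2*O/(3 + O)/(3*O) = 6 - 2/(3*(3 + O)))
(I(3)*(X(-4) - 1*(-14)))*13 = ((2*(26 + 9*3)/(3*(3 + 3)))*(3*(-4) - 1*(-14)))*13 = (((2/3)*(26 + 27)/6)*(-12 + 14))*13 = (((2/3)*(1/6)*53)*2)*13 = ((53/9)*2)*13 = (106/9)*13 = 1378/9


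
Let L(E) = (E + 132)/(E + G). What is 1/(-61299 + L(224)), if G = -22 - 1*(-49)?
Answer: -251/15385693 ≈ -1.6314e-5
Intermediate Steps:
G = 27 (G = -22 + 49 = 27)
L(E) = (132 + E)/(27 + E) (L(E) = (E + 132)/(E + 27) = (132 + E)/(27 + E))
1/(-61299 + L(224)) = 1/(-61299 + (132 + 224)/(27 + 224)) = 1/(-61299 + 356/251) = 1/(-15385693/251) = -251/15385693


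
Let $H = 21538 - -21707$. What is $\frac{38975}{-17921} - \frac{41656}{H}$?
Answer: $- \frac{2431991051}{774993645} \approx -3.1381$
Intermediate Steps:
$H = 43245$ ($H = 21538 + 21707 = 43245$)
$\frac{38975}{-17921} - \frac{41656}{H} = \frac{38975}{-17921} - \frac{41656}{43245} = 38975 \left(- \frac{1}{17921}\right) - \frac{41656}{43245} = - \frac{38975}{17921} - \frac{41656}{43245} = - \frac{2431991051}{774993645}$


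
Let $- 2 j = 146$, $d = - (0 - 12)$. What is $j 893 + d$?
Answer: $-65177$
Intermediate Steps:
$d = 12$ ($d = \left(-1\right) \left(-12\right) = 12$)
$j = -73$ ($j = \left(- \frac{1}{2}\right) 146 = -73$)
$j 893 + d = \left(-73\right) 893 + 12 = -65189 + 12 = -65177$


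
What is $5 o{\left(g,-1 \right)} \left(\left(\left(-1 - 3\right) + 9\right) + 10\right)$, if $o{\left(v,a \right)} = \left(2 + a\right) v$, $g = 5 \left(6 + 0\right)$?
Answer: $2250$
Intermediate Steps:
$g = 30$ ($g = 5 \cdot 6 = 30$)
$o{\left(v,a \right)} = v \left(2 + a\right)$
$5 o{\left(g,-1 \right)} \left(\left(\left(-1 - 3\right) + 9\right) + 10\right) = 5 \cdot 30 \left(2 - 1\right) \left(\left(\left(-1 - 3\right) + 9\right) + 10\right) = 5 \cdot 30 \cdot 1 \left(\left(\left(-1 - 3\right) + 9\right) + 10\right) = 5 \cdot 30 \left(\left(-4 + 9\right) + 10\right) = 150 \left(5 + 10\right) = 150 \cdot 15 = 2250$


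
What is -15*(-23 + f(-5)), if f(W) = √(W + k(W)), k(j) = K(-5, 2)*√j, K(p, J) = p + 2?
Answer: 345 - 15*√(-5 - 3*I*√5) ≈ 325.54 + 38.778*I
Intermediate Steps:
K(p, J) = 2 + p
k(j) = -3*√j (k(j) = (2 - 5)*√j = -3*√j)
f(W) = √(W - 3*√W)
-15*(-23 + f(-5)) = -15*(-23 + √(-5 - 3*I*√5)) = 345 - 15*√(-5 - 3*I*√5)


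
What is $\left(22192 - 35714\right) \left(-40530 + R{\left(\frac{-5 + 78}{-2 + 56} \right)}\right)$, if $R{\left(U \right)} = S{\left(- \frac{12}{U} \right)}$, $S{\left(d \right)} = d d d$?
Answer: $\frac{216878773876644}{389017} \approx 5.575 \cdot 10^{8}$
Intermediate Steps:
$S{\left(d \right)} = d^{3}$ ($S{\left(d \right)} = d^{2} d = d^{3}$)
$R{\left(U \right)} = - \frac{1728}{U^{3}}$ ($R{\left(U \right)} = \left(- \frac{12}{U}\right)^{3} = - \frac{1728}{U^{3}}$)
$\left(22192 - 35714\right) \left(-40530 + R{\left(\frac{-5 + 78}{-2 + 56} \right)}\right) = \left(22192 - 35714\right) \left(-40530 - \frac{1728}{\left(-5 + 78\right)^{3} \frac{1}{\left(-2 + 56\right)^{3}}}\right) = - 13522 \left(-40530 - \frac{1728}{\frac{389017}{157464}}\right) = - 13522 \left(-40530 - \frac{272097792}{389017}\right) = \left(-13522\right) \left(- \frac{16038956802}{389017}\right) = \frac{216878773876644}{389017}$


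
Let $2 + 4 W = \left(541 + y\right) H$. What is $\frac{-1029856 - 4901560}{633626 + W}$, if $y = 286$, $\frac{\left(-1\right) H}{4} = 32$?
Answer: $- \frac{11862832}{1214323} \approx -9.7691$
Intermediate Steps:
$H = -128$ ($H = \left(-4\right) 32 = -128$)
$W = - \frac{52929}{2}$ ($W = - \frac{1}{2} + \frac{\left(541 + 286\right) \left(-128\right)}{4} = - \frac{1}{2} + \frac{827 \left(-128\right)}{4} = - \frac{1}{2} + \frac{1}{4} \left(-105856\right) = - \frac{1}{2} - 26464 = - \frac{52929}{2} \approx -26465.0$)
$\frac{-1029856 - 4901560}{633626 + W} = \frac{-1029856 - 4901560}{633626 - \frac{52929}{2}} = - \frac{5931416}{\frac{1214323}{2}} = \left(-5931416\right) \frac{2}{1214323} = - \frac{11862832}{1214323}$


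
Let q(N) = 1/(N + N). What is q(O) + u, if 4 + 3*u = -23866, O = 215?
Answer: -10264097/1290 ≈ -7956.7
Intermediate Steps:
u = -23870/3 (u = -4/3 + (1/3)*(-23866) = -4/3 - 23866/3 = -23870/3 ≈ -7956.7)
q(N) = 1/(2*N)
q(O) + u = (1/2)/215 - 23870/3 = (1/2)*(1/215) - 23870/3 = 1/430 - 23870/3 = -10264097/1290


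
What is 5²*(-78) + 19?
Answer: -1931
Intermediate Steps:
5²*(-78) + 19 = 25*(-78) + 19 = -1950 + 19 = -1931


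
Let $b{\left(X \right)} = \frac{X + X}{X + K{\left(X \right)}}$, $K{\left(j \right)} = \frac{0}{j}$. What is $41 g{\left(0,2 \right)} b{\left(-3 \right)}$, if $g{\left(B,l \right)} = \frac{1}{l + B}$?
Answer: $41$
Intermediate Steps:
$K{\left(j \right)} = 0$
$g{\left(B,l \right)} = \frac{1}{B + l}$
$b{\left(X \right)} = 2$ ($b{\left(X \right)} = \frac{X + X}{X + 0} = \frac{2 X}{X} = 2$)
$41 g{\left(0,2 \right)} b{\left(-3 \right)} = \frac{41}{0 + 2} \cdot 2 = \frac{41}{2} \cdot 2 = 41$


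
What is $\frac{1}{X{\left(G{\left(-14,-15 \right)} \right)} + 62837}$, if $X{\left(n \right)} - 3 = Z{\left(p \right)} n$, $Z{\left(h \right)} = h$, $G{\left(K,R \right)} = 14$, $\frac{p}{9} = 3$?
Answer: $\frac{1}{63218} \approx 1.5818 \cdot 10^{-5}$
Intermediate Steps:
$p = 27$ ($p = 9 \cdot 3 = 27$)
$X{\left(n \right)} = 3 + 27 n$
$\frac{1}{X{\left(G{\left(-14,-15 \right)} \right)} + 62837} = \frac{1}{\left(3 + 27 \cdot 14\right) + 62837} = \frac{1}{\left(3 + 378\right) + 62837} = \frac{1}{381 + 62837} = \frac{1}{63218}$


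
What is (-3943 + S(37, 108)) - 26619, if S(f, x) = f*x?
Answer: -26566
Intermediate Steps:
(-3943 + S(37, 108)) - 26619 = (-3943 + 37*108) - 26619 = (-3943 + 3996) - 26619 = 53 - 26619 = -26566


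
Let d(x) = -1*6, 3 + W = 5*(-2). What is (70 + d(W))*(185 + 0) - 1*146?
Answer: 11694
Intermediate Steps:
W = -13 (W = -3 + 5*(-2) = -3 - 10 = -13)
d(x) = -6
(70 + d(W))*(185 + 0) - 1*146 = (70 - 6)*(185 + 0) - 1*146 = 64*185 - 146 = 11840 - 146 = 11694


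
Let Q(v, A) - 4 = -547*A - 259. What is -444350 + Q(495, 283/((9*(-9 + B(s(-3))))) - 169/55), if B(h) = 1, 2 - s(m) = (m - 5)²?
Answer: -1745465849/3960 ≈ -4.4077e+5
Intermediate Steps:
s(m) = 2 - (-5 + m)² (s(m) = 2 - (m - 5)² = 2 - (-5 + m)²)
Q(v, A) = -255 - 547*A (Q(v, A) = 4 + (-547*A - 259) = 4 + (-259 - 547*A) = -255 - 547*A)
-444350 + Q(495, 283/((9*(-9 + B(s(-3))))) - 169/55) = -444350 + (-255 - 547*(283/((9*(-9 + 1))) - 169/55)) = -444350 + (-255 - 547*(283/((9*(-8))) - 169*1/55)) = -444350 + (-255 - 547*(283/(-72) - 169/55)) = -444350 + (-255 - 547*(283*(-1/72) - 169/55)) = -444350 + (-255 - 547*(-283/72 - 169/55)) = -444350 + (-255 - 547*(-27733/3960)) = -444350 + (-255 + 15169951/3960) = -444350 + 14160151/3960 = -1745465849/3960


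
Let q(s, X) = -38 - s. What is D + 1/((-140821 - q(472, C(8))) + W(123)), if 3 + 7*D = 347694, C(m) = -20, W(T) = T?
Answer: 48742105901/981316 ≈ 49670.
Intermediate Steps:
D = 347691/7 (D = -3/7 + (⅐)*347694 = -3/7 + 347694/7 = 347691/7 ≈ 49670.)
D + 1/((-140821 - q(472, C(8))) + W(123)) = 347691/7 + 1/((-140821 - (-38 - 1*472)) + 123) = 347691/7 + 1/((-140821 - (-38 - 472)) + 123) = 347691/7 + 1/((-140821 - 1*(-510)) + 123) = 347691/7 + 1/((-140821 + 510) + 123) = 347691/7 + 1/(-140311 + 123) = 347691/7 + 1/(-140188) = 347691/7 - 1/140188 = 48742105901/981316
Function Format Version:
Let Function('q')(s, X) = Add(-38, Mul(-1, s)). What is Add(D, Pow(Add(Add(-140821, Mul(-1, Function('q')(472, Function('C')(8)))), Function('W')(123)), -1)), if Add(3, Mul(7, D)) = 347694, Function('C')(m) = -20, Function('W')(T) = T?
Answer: Rational(48742105901, 981316) ≈ 49670.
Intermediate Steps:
D = Rational(347691, 7) (D = Add(Rational(-3, 7), Mul(Rational(1, 7), 347694)) = Add(Rational(-3, 7), Rational(347694, 7)) = Rational(347691, 7) ≈ 49670.)
Add(D, Pow(Add(Add(-140821, Mul(-1, Function('q')(472, Function('C')(8)))), Function('W')(123)), -1)) = Add(Rational(347691, 7), Pow(Add(Add(-140821, Mul(-1, Add(-38, Mul(-1, 472)))), 123), -1)) = Add(Rational(347691, 7), Pow(Add(Add(-140821, Mul(-1, Add(-38, -472))), 123), -1)) = Add(Rational(347691, 7), Pow(Add(Add(-140821, Mul(-1, -510)), 123), -1)) = Add(Rational(347691, 7), Pow(Add(Add(-140821, 510), 123), -1)) = Add(Rational(347691, 7), Pow(Add(-140311, 123), -1)) = Add(Rational(347691, 7), Pow(-140188, -1)) = Add(Rational(347691, 7), Rational(-1, 140188)) = Rational(48742105901, 981316)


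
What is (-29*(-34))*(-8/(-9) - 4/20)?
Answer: 30566/45 ≈ 679.24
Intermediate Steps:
(-29*(-34))*(-8/(-9) - 4/20) = 986*(-8*(-1/9) - 4*1/20) = 986*(8/9 - 1/5) = 986*(31/45) = 30566/45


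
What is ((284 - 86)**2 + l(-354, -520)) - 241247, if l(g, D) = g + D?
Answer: -202917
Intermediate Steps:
l(g, D) = D + g
((284 - 86)**2 + l(-354, -520)) - 241247 = ((284 - 86)**2 + (-520 - 354)) - 241247 = (198**2 - 874) - 241247 = (39204 - 874) - 241247 = 38330 - 241247 = -202917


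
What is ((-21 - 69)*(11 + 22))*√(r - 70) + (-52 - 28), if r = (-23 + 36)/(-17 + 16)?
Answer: -80 - 2970*I*√83 ≈ -80.0 - 27058.0*I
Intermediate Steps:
r = -13 (r = 13/(-1) = 13*(-1) = -13)
((-21 - 69)*(11 + 22))*√(r - 70) + (-52 - 28) = ((-21 - 69)*(11 + 22))*√(-13 - 70) + (-52 - 28) = (-90*33)*√(-83) - 80 = -2970*I*√83 - 80 = -80 - 2970*I*√83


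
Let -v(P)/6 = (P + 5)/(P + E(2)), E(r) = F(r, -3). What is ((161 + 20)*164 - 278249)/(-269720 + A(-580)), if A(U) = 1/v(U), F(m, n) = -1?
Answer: 857549250/930534581 ≈ 0.92157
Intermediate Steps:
E(r) = -1
v(P) = -6*(5 + P)/(-1 + P) (v(P) = -6*(P + 5)/(P - 1) = -6*(5 + P)/(-1 + P))
A(U) = (-1 + U)/(6*(-5 - U)) (A(U) = 1/(6*(-5 - U)/(-1 + U)) = (-1 + U)/(6*(-5 - U)))
((161 + 20)*164 - 278249)/(-269720 + A(-580)) = ((161 + 20)*164 - 278249)/(-269720 + (1 - 1*(-580))/(6*(5 - 580))) = (181*164 - 278249)/(-269720 + (1/6)*(1 + 580)/(-575)) = (29684 - 278249)/(-269720 + (1/6)*(-1/575)*581) = -248565/(-269720 - 581/3450) = -248565/(-930534581/3450) = -248565*(-3450/930534581) = 857549250/930534581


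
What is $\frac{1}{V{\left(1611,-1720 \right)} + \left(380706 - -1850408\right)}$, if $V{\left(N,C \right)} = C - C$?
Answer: $\frac{1}{2231114} \approx 4.4821 \cdot 10^{-7}$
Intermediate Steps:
$V{\left(N,C \right)} = 0$
$\frac{1}{V{\left(1611,-1720 \right)} + \left(380706 - -1850408\right)} = \frac{1}{0 + \left(380706 - -1850408\right)} = \frac{1}{0 + \left(380706 + 1850408\right)} = \frac{1}{0 + 2231114} = \frac{1}{2231114}$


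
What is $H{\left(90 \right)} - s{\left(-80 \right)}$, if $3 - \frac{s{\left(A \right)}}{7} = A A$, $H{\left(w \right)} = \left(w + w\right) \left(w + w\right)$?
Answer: $77179$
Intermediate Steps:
$H{\left(w \right)} = 4 w^{2}$ ($H{\left(w \right)} = 2 w 2 w = 4 w^{2}$)
$s{\left(A \right)} = 21 - 7 A^{2}$ ($s{\left(A \right)} = 21 - 7 A A = 21 - 7 A^{2}$)
$H{\left(90 \right)} - s{\left(-80 \right)} = 4 \cdot 90^{2} - \left(21 - 7 \left(-80\right)^{2}\right) = 4 \cdot 8100 - \left(21 - 44800\right) = 32400 - \left(21 - 44800\right) = 32400 - -44779 = 32400 + 44779 = 77179$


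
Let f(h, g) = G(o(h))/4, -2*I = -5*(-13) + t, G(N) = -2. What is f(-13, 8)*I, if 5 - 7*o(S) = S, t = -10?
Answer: 55/4 ≈ 13.750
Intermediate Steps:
o(S) = 5/7 - S/7
I = -55/2 (I = -(-5*(-13) - 10)/2 = -(65 - 10)/2 = -½*55 = -55/2 ≈ -27.500)
f(h, g) = -½ (f(h, g) = -2/4 = -2*¼ = -½)
f(-13, 8)*I = -½*(-55/2) = 55/4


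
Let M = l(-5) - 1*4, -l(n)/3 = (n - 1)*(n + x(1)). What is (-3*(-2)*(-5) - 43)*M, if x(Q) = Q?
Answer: 5548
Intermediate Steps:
l(n) = -3*(1 + n)*(-1 + n) (l(n) = -3*(n - 1)*(n + 1) = -3*(-1 + n)*(1 + n) = -3*(1 + n)*(-1 + n))
M = -76 (M = (3 - 3*(-5)²) - 1*4 = (3 - 3*25) - 4 = (3 - 75) - 4 = -72 - 4 = -76)
(-3*(-2)*(-5) - 43)*M = (-3*(-2)*(-5) - 43)*(-76) = (6*(-5) - 43)*(-76) = (-30 - 43)*(-76) = -73*(-76) = 5548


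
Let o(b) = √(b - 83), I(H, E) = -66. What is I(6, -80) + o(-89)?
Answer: -66 + 2*I*√43 ≈ -66.0 + 13.115*I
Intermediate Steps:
o(b) = √(-83 + b)
I(6, -80) + o(-89) = -66 + √(-83 - 89) = -66 + √(-172) = -66 + 2*I*√43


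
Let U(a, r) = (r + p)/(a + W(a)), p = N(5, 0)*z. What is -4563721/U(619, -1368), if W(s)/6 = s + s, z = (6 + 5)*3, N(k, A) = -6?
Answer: 36724262887/1566 ≈ 2.3451e+7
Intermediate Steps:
z = 33 (z = 11*3 = 33)
p = -198 (p = -6*33 = -198)
W(s) = 12*s (W(s) = 6*(s + s) = 6*(2*s) = 12*s)
U(a, r) = (-198 + r)/(13*a) (U(a, r) = (r - 198)/(a + 12*a) = (-198 + r)/((13*a)) = (-198 + r)*(1/(13*a)) = (-198 + r)/(13*a))
-4563721/U(619, -1368) = -4563721*8047/(-198 - 1368) = -4563721/((1/13)*(1/619)*(-1566)) = -4563721/(-1566/8047) = -4563721*(-8047/1566) = 36724262887/1566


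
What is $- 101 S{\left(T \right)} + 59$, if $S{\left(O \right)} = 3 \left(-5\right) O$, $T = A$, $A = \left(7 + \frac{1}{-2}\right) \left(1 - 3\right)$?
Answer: $-19636$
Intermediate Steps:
$A = -13$ ($A = \left(7 - \frac{1}{2}\right) \left(-2\right) = \frac{13}{2} \left(-2\right) = -13$)
$T = -13$
$S{\left(O \right)} = - 15 O$
$- 101 S{\left(T \right)} + 59 = - 101 \left(\left(-15\right) \left(-13\right)\right) + 59 = \left(-101\right) 195 + 59 = -19695 + 59 = -19636$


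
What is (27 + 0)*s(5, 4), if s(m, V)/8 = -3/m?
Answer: -648/5 ≈ -129.60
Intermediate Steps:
s(m, V) = -24/m (s(m, V) = 8*(-3/m) = -24/m)
(27 + 0)*s(5, 4) = (27 + 0)*(-24/5) = 27*(-24*⅕) = 27*(-24/5) = -648/5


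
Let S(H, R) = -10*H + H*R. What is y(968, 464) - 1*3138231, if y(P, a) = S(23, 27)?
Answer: -3137840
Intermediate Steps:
y(P, a) = 391 (y(P, a) = 23*(-10 + 27) = 23*17 = 391)
y(968, 464) - 1*3138231 = 391 - 1*3138231 = 391 - 3138231 = -3137840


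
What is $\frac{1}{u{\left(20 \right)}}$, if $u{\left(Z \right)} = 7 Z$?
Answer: $\frac{1}{140} \approx 0.0071429$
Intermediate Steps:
$\frac{1}{u{\left(20 \right)}} = \frac{1}{7 \cdot 20} = \frac{1}{140}$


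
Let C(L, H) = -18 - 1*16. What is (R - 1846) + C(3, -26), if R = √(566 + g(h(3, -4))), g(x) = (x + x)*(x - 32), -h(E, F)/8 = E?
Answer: -1880 + √3254 ≈ -1823.0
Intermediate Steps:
h(E, F) = -8*E
C(L, H) = -34 (C(L, H) = -18 - 16 = -34)
g(x) = 2*x*(-32 + x) (g(x) = (2*x)*(-32 + x) = 2*x*(-32 + x))
R = √3254 (R = √(566 + 2*(-8*3)*(-32 - 8*3)) = √(566 + 2*(-24)*(-32 - 24)) = √(566 + 2*(-24)*(-56)) = √(566 + 2688) = √3254 ≈ 57.044)
(R - 1846) + C(3, -26) = (√3254 - 1846) - 34 = (-1846 + √3254) - 34 = -1880 + √3254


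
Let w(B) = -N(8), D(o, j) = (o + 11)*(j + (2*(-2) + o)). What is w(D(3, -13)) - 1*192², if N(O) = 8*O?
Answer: -36928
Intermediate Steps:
D(o, j) = (11 + o)*(-4 + j + o) (D(o, j) = (11 + o)*(j + (-4 + o)) = (11 + o)*(-4 + j + o))
w(B) = -64 (w(B) = -8*8 = -1*64 = -64)
w(D(3, -13)) - 1*192² = -64 - 1*192² = -64 - 1*36864 = -64 - 36864 = -36928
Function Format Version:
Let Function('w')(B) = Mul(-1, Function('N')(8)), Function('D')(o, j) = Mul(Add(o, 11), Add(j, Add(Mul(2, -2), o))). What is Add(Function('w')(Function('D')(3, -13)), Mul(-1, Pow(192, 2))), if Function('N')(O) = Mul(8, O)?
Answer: -36928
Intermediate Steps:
Function('D')(o, j) = Mul(Add(11, o), Add(-4, j, o)) (Function('D')(o, j) = Mul(Add(11, o), Add(j, Add(-4, o))) = Mul(Add(11, o), Add(-4, j, o)))
Function('w')(B) = -64 (Function('w')(B) = Mul(-1, Mul(8, 8)) = Mul(-1, 64) = -64)
Add(Function('w')(Function('D')(3, -13)), Mul(-1, Pow(192, 2))) = Add(-64, Mul(-1, Pow(192, 2))) = Add(-64, Mul(-1, 36864)) = Add(-64, -36864) = -36928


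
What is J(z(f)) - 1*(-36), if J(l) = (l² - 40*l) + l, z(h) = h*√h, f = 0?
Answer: 36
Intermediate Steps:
z(h) = h^(3/2)
J(l) = l² - 39*l
J(z(f)) - 1*(-36) = 0^(3/2)*(-39 + 0^(3/2)) - 1*(-36) = 0*(-39 + 0) + 36 = 0*(-39) + 36 = 0 + 36 = 36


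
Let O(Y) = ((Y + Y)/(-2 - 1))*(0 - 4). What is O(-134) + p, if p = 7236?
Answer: 20636/3 ≈ 6878.7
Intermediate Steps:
O(Y) = 8*Y/3 (O(Y) = ((2*Y)/(-3))*(-4) = ((2*Y)*(-⅓))*(-4) = -2*Y/3*(-4) = 8*Y/3)
O(-134) + p = (8/3)*(-134) + 7236 = -1072/3 + 7236 = 20636/3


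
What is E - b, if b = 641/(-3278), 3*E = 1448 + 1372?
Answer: 3081961/3278 ≈ 940.20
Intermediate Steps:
E = 940 (E = (1448 + 1372)/3 = (⅓)*2820 = 940)
b = -641/3278 (b = 641*(-1/3278) = -641/3278 ≈ -0.19555)
E - b = 940 - 1*(-641/3278) = 940 + 641/3278 = 3081961/3278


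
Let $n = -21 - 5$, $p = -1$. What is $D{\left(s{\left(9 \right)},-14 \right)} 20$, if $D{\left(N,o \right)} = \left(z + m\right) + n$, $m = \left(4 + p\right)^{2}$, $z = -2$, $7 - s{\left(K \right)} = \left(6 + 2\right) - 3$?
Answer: $-380$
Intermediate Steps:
$s{\left(K \right)} = 2$ ($s{\left(K \right)} = 7 - \left(\left(6 + 2\right) - 3\right) = 7 - \left(8 - 3\right) = 7 - 5 = 2$)
$n = -26$
$m = 9$ ($m = \left(4 - 1\right)^{2} = 3^{2} = 9$)
$D{\left(N,o \right)} = -19$ ($D{\left(N,o \right)} = \left(-2 + 9\right) - 26 = 7 - 26 = -19$)
$D{\left(s{\left(9 \right)},-14 \right)} 20 = \left(-19\right) 20 = -380$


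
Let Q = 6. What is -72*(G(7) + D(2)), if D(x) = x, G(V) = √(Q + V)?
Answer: -144 - 72*√13 ≈ -403.60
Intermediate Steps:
G(V) = √(6 + V)
-72*(G(7) + D(2)) = -72*(√(6 + 7) + 2) = -72*(√13 + 2) = -72*(2 + √13) = -144 - 72*√13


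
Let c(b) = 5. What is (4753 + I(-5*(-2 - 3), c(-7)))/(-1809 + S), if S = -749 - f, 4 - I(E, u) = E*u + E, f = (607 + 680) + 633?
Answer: -4607/4478 ≈ -1.0288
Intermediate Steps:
f = 1920 (f = 1287 + 633 = 1920)
I(E, u) = 4 - E - E*u (I(E, u) = 4 - (E*u + E) = 4 - (E + E*u) = 4 + (-E - E*u) = 4 - E - E*u)
S = -2669 (S = -749 - 1*1920 = -749 - 1920 = -2669)
(4753 + I(-5*(-2 - 3), c(-7)))/(-1809 + S) = (4753 + (4 - (-5)*(-2 - 3) - 1*(-5*(-2 - 3))*5))/(-1809 - 2669) = (4753 + (4 - (-5)*(-5) - 1*(-5*(-5))*5))/(-4478) = (4753 + (4 - 1*25 - 1*25*5))*(-1/4478) = (4753 + (4 - 25 - 125))*(-1/4478) = (4753 - 146)*(-1/4478) = 4607*(-1/4478) = -4607/4478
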